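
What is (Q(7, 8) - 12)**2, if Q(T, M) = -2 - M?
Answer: 484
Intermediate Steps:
(Q(7, 8) - 12)**2 = ((-2 - 1*8) - 12)**2 = ((-2 - 8) - 12)**2 = (-10 - 12)**2 = (-22)**2 = 484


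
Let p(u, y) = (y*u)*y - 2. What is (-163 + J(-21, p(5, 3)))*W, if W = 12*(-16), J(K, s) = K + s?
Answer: 27072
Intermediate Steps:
p(u, y) = -2 + u*y**2 (p(u, y) = (u*y)*y - 2 = u*y**2 - 2 = -2 + u*y**2)
W = -192
(-163 + J(-21, p(5, 3)))*W = (-163 + (-21 + (-2 + 5*3**2)))*(-192) = (-163 + (-21 + (-2 + 5*9)))*(-192) = (-163 + (-21 + (-2 + 45)))*(-192) = (-163 + (-21 + 43))*(-192) = (-163 + 22)*(-192) = -141*(-192) = 27072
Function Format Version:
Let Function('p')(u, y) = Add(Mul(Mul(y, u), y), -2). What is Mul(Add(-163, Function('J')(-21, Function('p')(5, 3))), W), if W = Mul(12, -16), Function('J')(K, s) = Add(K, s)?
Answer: 27072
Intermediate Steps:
Function('p')(u, y) = Add(-2, Mul(u, Pow(y, 2))) (Function('p')(u, y) = Add(Mul(Mul(u, y), y), -2) = Add(Mul(u, Pow(y, 2)), -2) = Add(-2, Mul(u, Pow(y, 2))))
W = -192
Mul(Add(-163, Function('J')(-21, Function('p')(5, 3))), W) = Mul(Add(-163, Add(-21, Add(-2, Mul(5, Pow(3, 2))))), -192) = Mul(Add(-163, Add(-21, Add(-2, Mul(5, 9)))), -192) = Mul(Add(-163, Add(-21, Add(-2, 45))), -192) = Mul(Add(-163, Add(-21, 43)), -192) = Mul(Add(-163, 22), -192) = Mul(-141, -192) = 27072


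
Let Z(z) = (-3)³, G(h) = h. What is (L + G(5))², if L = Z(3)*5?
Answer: 16900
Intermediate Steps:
Z(z) = -27
L = -135 (L = -27*5 = -135)
(L + G(5))² = (-135 + 5)² = (-130)² = 16900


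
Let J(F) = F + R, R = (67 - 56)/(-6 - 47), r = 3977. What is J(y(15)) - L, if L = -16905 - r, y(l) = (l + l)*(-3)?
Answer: 1101965/53 ≈ 20792.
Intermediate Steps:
y(l) = -6*l (y(l) = (2*l)*(-3) = -6*l)
R = -11/53 (R = 11/(-53) = 11*(-1/53) = -11/53 ≈ -0.20755)
L = -20882 (L = -16905 - 1*3977 = -16905 - 3977 = -20882)
J(F) = -11/53 + F (J(F) = F - 11/53 = -11/53 + F)
J(y(15)) - L = (-11/53 - 6*15) - 1*(-20882) = (-11/53 - 90) + 20882 = -4781/53 + 20882 = 1101965/53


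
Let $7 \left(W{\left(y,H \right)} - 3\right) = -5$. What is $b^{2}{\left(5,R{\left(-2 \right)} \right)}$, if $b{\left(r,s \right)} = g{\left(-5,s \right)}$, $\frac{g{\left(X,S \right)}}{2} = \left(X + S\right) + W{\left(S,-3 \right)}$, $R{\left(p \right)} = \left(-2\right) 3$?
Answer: $\frac{14884}{49} \approx 303.75$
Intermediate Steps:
$W{\left(y,H \right)} = \frac{16}{7}$ ($W{\left(y,H \right)} = 3 + \frac{1}{7} \left(-5\right) = 3 - \frac{5}{7} = \frac{16}{7}$)
$R{\left(p \right)} = -6$
$g{\left(X,S \right)} = \frac{32}{7} + 2 S + 2 X$ ($g{\left(X,S \right)} = 2 \left(\left(X + S\right) + \frac{16}{7}\right) = 2 \left(\left(S + X\right) + \frac{16}{7}\right) = 2 \left(\frac{16}{7} + S + X\right) = \frac{32}{7} + 2 S + 2 X$)
$b{\left(r,s \right)} = - \frac{38}{7} + 2 s$ ($b{\left(r,s \right)} = \frac{32}{7} + 2 s + 2 \left(-5\right) = \frac{32}{7} + 2 s - 10 = - \frac{38}{7} + 2 s$)
$b^{2}{\left(5,R{\left(-2 \right)} \right)} = \left(- \frac{38}{7} + 2 \left(-6\right)\right)^{2} = \left(- \frac{38}{7} - 12\right)^{2} = \left(- \frac{122}{7}\right)^{2} = \frac{14884}{49}$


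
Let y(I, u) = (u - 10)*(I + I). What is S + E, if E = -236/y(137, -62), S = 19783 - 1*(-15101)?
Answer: 172047947/4932 ≈ 34884.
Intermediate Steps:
y(I, u) = 2*I*(-10 + u) (y(I, u) = (-10 + u)*(2*I) = 2*I*(-10 + u))
S = 34884 (S = 19783 + 15101 = 34884)
E = 59/4932 (E = -236*1/(274*(-10 - 62)) = -236/(2*137*(-72)) = -236/(-19728) = -236*(-1/19728) = 59/4932 ≈ 0.011963)
S + E = 34884 + 59/4932 = 172047947/4932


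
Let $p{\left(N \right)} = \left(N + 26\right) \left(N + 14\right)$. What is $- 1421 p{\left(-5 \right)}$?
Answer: $-268569$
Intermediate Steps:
$p{\left(N \right)} = \left(14 + N\right) \left(26 + N\right)$ ($p{\left(N \right)} = \left(26 + N\right) \left(14 + N\right) = \left(14 + N\right) \left(26 + N\right)$)
$- 1421 p{\left(-5 \right)} = - 1421 \left(364 + \left(-5\right)^{2} + 40 \left(-5\right)\right) = - 1421 \left(364 + 25 - 200\right) = \left(-1421\right) 189 = -268569$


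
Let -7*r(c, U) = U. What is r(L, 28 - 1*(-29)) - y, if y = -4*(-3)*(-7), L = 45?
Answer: 531/7 ≈ 75.857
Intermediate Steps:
r(c, U) = -U/7
y = -84 (y = 12*(-7) = -84)
r(L, 28 - 1*(-29)) - y = -(28 - 1*(-29))/7 - 1*(-84) = -(28 + 29)/7 + 84 = -⅐*57 + 84 = -57/7 + 84 = 531/7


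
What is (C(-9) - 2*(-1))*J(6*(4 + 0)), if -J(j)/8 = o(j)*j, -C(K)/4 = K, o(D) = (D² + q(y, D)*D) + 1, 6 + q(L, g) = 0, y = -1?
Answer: -3159168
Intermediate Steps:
q(L, g) = -6 (q(L, g) = -6 + 0 = -6)
o(D) = 1 + D² - 6*D (o(D) = (D² - 6*D) + 1 = 1 + D² - 6*D)
C(K) = -4*K
J(j) = -8*j*(1 + j² - 6*j) (J(j) = -8*(1 + j² - 6*j)*j = -8*j*(1 + j² - 6*j))
(C(-9) - 2*(-1))*J(6*(4 + 0)) = (-4*(-9) - 2*(-1))*(8*(6*(4 + 0))*(-1 - (6*(4 + 0))² + 6*(6*(4 + 0)))) = (36 + 2)*(8*(6*4)*(-1 - (6*4)² + 6*(6*4))) = 38*(8*24*(-1 - 1*24² + 6*24)) = 38*(8*24*(-1 - 1*576 + 144)) = 38*(8*24*(-1 - 576 + 144)) = 38*(8*24*(-433)) = 38*(-83136) = -3159168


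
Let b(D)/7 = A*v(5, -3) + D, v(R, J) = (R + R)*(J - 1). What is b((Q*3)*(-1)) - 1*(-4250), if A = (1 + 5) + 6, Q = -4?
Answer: 974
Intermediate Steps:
v(R, J) = 2*R*(-1 + J) (v(R, J) = (2*R)*(-1 + J) = 2*R*(-1 + J))
A = 12 (A = 6 + 6 = 12)
b(D) = -3360 + 7*D (b(D) = 7*(12*(2*5*(-1 - 3)) + D) = 7*(12*(2*5*(-4)) + D) = 7*(12*(-40) + D) = 7*(-480 + D) = -3360 + 7*D)
b((Q*3)*(-1)) - 1*(-4250) = (-3360 + 7*(-4*3*(-1))) - 1*(-4250) = (-3360 + 7*(-12*(-1))) + 4250 = (-3360 + 7*12) + 4250 = (-3360 + 84) + 4250 = -3276 + 4250 = 974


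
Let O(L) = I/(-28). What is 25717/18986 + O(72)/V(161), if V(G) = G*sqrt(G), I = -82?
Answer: 25717/18986 + 41*sqrt(161)/362894 ≈ 1.3560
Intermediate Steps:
V(G) = G**(3/2)
O(L) = 41/14 (O(L) = -82/(-28) = -82*(-1/28) = 41/14)
25717/18986 + O(72)/V(161) = 25717/18986 + 41/(14*(161**(3/2))) = 25717*(1/18986) + 41/(14*((161*sqrt(161)))) = 25717/18986 + 41*(sqrt(161)/25921)/14 = 25717/18986 + 41*sqrt(161)/362894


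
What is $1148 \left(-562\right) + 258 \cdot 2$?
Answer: $-644660$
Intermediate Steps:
$1148 \left(-562\right) + 258 \cdot 2 = -645176 + 516 = -644660$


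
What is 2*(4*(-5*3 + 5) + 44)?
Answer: 8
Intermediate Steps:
2*(4*(-5*3 + 5) + 44) = 2*(4*(-15 + 5) + 44) = 2*(4*(-10) + 44) = 2*(-40 + 44) = 2*4 = 8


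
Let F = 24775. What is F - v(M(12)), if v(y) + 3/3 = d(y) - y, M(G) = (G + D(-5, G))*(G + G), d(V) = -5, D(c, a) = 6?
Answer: 25213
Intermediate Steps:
M(G) = 2*G*(6 + G) (M(G) = (G + 6)*(G + G) = (6 + G)*(2*G) = 2*G*(6 + G))
v(y) = -6 - y (v(y) = -1 + (-5 - y) = -6 - y)
F - v(M(12)) = 24775 - (-6 - 2*12*(6 + 12)) = 24775 - (-6 - 2*12*18) = 24775 - (-6 - 1*432) = 24775 - (-6 - 432) = 24775 - 1*(-438) = 24775 + 438 = 25213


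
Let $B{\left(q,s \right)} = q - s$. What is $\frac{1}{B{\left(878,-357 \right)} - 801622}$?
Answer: $- \frac{1}{800387} \approx -1.2494 \cdot 10^{-6}$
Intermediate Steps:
$\frac{1}{B{\left(878,-357 \right)} - 801622} = \frac{1}{\left(878 - -357\right) - 801622} = \frac{1}{\left(878 + 357\right) - 801622} = \frac{1}{1235 - 801622} = \frac{1}{-800387} = - \frac{1}{800387}$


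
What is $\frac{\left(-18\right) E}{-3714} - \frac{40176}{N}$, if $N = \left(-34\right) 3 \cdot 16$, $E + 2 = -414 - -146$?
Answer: $\frac{490563}{21046} \approx 23.309$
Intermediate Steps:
$E = -270$ ($E = -2 - 268 = -270$)
$N = -1632$ ($N = \left(-102\right) 16 = -1632$)
$\frac{\left(-18\right) E}{-3714} - \frac{40176}{N} = \frac{\left(-18\right) \left(-270\right)}{-3714} - \frac{40176}{-1632} = 4860 \left(- \frac{1}{3714}\right) - - \frac{837}{34} = - \frac{810}{619} + \frac{837}{34} = \frac{490563}{21046}$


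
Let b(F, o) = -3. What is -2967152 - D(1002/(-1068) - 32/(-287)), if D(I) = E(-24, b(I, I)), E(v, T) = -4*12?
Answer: -2967104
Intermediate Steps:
E(v, T) = -48
D(I) = -48
-2967152 - D(1002/(-1068) - 32/(-287)) = -2967152 - 1*(-48) = -2967152 + 48 = -2967104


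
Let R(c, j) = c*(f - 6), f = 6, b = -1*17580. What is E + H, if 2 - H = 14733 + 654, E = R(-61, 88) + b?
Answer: -32965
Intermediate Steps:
b = -17580
R(c, j) = 0 (R(c, j) = c*(6 - 6) = c*0 = 0)
E = -17580 (E = 0 - 17580 = -17580)
H = -15385 (H = 2 - (14733 + 654) = 2 - 1*15387 = 2 - 15387 = -15385)
E + H = -17580 - 15385 = -32965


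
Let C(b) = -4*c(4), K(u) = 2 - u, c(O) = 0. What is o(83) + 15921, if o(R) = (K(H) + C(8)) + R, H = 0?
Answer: 16006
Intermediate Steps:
C(b) = 0 (C(b) = -4*0 = 0)
o(R) = 2 + R (o(R) = ((2 - 1*0) + 0) + R = ((2 + 0) + 0) + R = (2 + 0) + R = 2 + R)
o(83) + 15921 = (2 + 83) + 15921 = 85 + 15921 = 16006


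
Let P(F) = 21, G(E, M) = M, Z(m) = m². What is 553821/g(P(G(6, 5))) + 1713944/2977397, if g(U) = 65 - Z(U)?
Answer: -1648300540993/1119501272 ≈ -1472.4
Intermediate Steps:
g(U) = 65 - U²
553821/g(P(G(6, 5))) + 1713944/2977397 = 553821/(65 - 1*21²) + 1713944/2977397 = 553821/(65 - 1*441) + 1713944*(1/2977397) = 553821/(65 - 441) + 1713944/2977397 = 553821/(-376) + 1713944/2977397 = 553821*(-1/376) + 1713944/2977397 = -553821/376 + 1713944/2977397 = -1648300540993/1119501272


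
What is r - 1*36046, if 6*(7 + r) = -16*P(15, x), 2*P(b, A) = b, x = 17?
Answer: -36073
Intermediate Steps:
P(b, A) = b/2
r = -27 (r = -7 + (-8*15)/6 = -7 + (-16*15/2)/6 = -7 + (⅙)*(-120) = -7 - 20 = -27)
r - 1*36046 = -27 - 1*36046 = -27 - 36046 = -36073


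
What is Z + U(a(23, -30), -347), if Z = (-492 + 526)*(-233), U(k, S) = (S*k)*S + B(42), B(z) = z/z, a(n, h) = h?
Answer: -3620191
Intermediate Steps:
B(z) = 1
U(k, S) = 1 + k*S² (U(k, S) = (S*k)*S + 1 = k*S² + 1 = 1 + k*S²)
Z = -7922 (Z = 34*(-233) = -7922)
Z + U(a(23, -30), -347) = -7922 + (1 - 30*(-347)²) = -7922 + (1 - 30*120409) = -7922 + (1 - 3612270) = -7922 - 3612269 = -3620191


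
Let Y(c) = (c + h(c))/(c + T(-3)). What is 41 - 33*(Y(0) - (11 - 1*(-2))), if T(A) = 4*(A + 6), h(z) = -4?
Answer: 481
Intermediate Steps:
T(A) = 24 + 4*A (T(A) = 4*(6 + A) = 24 + 4*A)
Y(c) = (-4 + c)/(12 + c) (Y(c) = (c - 4)/(c + (24 + 4*(-3))) = (-4 + c)/(c + (24 - 12)) = (-4 + c)/(c + 12) = (-4 + c)/(12 + c))
41 - 33*(Y(0) - (11 - 1*(-2))) = 41 - 33*((-4 + 0)/(12 + 0) - (11 - 1*(-2))) = 41 - 33*(-4/12 - (11 + 2)) = 41 - 33*((1/12)*(-4) - 1*13) = 41 - 33*(-⅓ - 13) = 41 - 33*(-40/3) = 41 + 440 = 481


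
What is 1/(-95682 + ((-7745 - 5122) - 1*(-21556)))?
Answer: -1/86993 ≈ -1.1495e-5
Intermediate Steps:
1/(-95682 + ((-7745 - 5122) - 1*(-21556))) = 1/(-95682 + (-12867 + 21556)) = 1/(-95682 + 8689) = 1/(-86993) = -1/86993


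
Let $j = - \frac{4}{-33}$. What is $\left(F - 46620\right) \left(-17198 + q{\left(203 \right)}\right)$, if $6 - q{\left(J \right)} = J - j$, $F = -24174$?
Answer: $\frac{13545983538}{11} \approx 1.2315 \cdot 10^{9}$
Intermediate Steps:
$j = \frac{4}{33}$ ($j = \left(-4\right) \left(- \frac{1}{33}\right) = \frac{4}{33} \approx 0.12121$)
$q{\left(J \right)} = \frac{202}{33} - J$ ($q{\left(J \right)} = 6 - \left(J - \frac{4}{33}\right) = 6 - \left(- \frac{4}{33} + J\right) = \frac{202}{33} - J$)
$\left(F - 46620\right) \left(-17198 + q{\left(203 \right)}\right) = \left(-24174 - 46620\right) \left(-17198 + \left(\frac{202}{33} - 203\right)\right) = - 70794 \left(-17198 + \left(\frac{202}{33} - 203\right)\right) = - 70794 \left(-17198 - \frac{6497}{33}\right) = \left(-70794\right) \left(- \frac{574031}{33}\right) = \frac{13545983538}{11}$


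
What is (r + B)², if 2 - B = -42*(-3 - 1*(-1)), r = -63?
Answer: 21025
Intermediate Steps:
B = -82 (B = 2 - (-42)*(-3 - 1*(-1)) = 2 - (-42)*(-3 + 1) = 2 - (-42)*(-2) = 2 - 1*84 = 2 - 84 = -82)
(r + B)² = (-63 - 82)² = (-145)² = 21025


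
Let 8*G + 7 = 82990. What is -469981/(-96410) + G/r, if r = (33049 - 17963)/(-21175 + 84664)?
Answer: 253996773585299/5817765040 ≈ 43659.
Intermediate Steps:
G = 82983/8 (G = -7/8 + (⅛)*82990 = -7/8 + 41495/4 = 82983/8 ≈ 10373.)
r = 15086/63489 ≈ 0.23762
-469981/(-96410) + G/r = -469981/(-96410) + 82983/(8*(15086/63489)) = -469981*(-1/96410) + (82983/8)*(63489/15086) = 469981/96410 + 5268507687/120688 = 253996773585299/5817765040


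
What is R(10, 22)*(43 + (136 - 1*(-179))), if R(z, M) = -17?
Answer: -6086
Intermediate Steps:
R(10, 22)*(43 + (136 - 1*(-179))) = -17*(43 + (136 - 1*(-179))) = -17*(43 + (136 + 179)) = -17*(43 + 315) = -17*358 = -6086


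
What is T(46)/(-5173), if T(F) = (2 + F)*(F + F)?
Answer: -4416/5173 ≈ -0.85366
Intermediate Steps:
T(F) = 2*F*(2 + F) (T(F) = (2 + F)*(2*F) = 2*F*(2 + F))
T(46)/(-5173) = (2*46*(2 + 46))/(-5173) = (2*46*48)*(-1/5173) = 4416*(-1/5173) = -4416/5173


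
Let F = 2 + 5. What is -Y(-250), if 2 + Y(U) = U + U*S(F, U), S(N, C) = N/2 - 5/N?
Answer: 6639/7 ≈ 948.43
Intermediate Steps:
F = 7
S(N, C) = N/2 - 5/N (S(N, C) = N*(½) - 5/N = N/2 - 5/N)
Y(U) = -2 + 53*U/14 (Y(U) = -2 + (U + U*((½)*7 - 5/7)) = -2 + (U + U*(7/2 - 5*⅐)) = -2 + (U + U*(7/2 - 5/7)) = -2 + (U + U*(39/14)) = -2 + (U + 39*U/14) = -2 + 53*U/14)
-Y(-250) = -(-2 + (53/14)*(-250)) = -(-2 - 6625/7) = -1*(-6639/7) = 6639/7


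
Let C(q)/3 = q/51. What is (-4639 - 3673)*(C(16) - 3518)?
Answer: 496974480/17 ≈ 2.9234e+7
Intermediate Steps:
C(q) = q/17 (C(q) = 3*(q/51) = q/17)
(-4639 - 3673)*(C(16) - 3518) = (-4639 - 3673)*((1/17)*16 - 3518) = -8312*(16/17 - 3518) = -8312*(-59790/17) = 496974480/17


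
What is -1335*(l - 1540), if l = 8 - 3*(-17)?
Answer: 1977135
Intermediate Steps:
l = 59 (l = 8 + 51 = 59)
-1335*(l - 1540) = -1335*(59 - 1540) = -1335*(-1481) = 1977135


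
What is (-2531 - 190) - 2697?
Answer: -5418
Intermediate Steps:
(-2531 - 190) - 2697 = -2721 - 2697 = -5418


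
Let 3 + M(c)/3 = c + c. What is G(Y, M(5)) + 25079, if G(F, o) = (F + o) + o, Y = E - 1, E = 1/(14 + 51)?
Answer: 1632801/65 ≈ 25120.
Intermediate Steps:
E = 1/65 ≈ 0.015385
M(c) = -9 + 6*c (M(c) = -9 + 3*(c + c) = -9 + 3*(2*c) = -9 + 6*c)
Y = -64/65 (Y = 1/65 - 1 = -64/65 ≈ -0.98462)
G(F, o) = F + 2*o
G(Y, M(5)) + 25079 = (-64/65 + 2*(-9 + 6*5)) + 25079 = (-64/65 + 2*(-9 + 30)) + 25079 = (-64/65 + 2*21) + 25079 = (-64/65 + 42) + 25079 = 2666/65 + 25079 = 1632801/65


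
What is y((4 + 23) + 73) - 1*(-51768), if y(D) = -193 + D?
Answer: 51675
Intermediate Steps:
y((4 + 23) + 73) - 1*(-51768) = (-193 + ((4 + 23) + 73)) - 1*(-51768) = (-193 + (27 + 73)) + 51768 = (-193 + 100) + 51768 = -93 + 51768 = 51675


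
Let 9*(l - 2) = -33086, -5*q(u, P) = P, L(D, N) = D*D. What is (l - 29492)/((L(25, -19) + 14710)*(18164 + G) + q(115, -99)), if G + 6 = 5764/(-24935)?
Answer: -7442997760/62488223210907 ≈ -0.00011911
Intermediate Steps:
L(D, N) = D²
q(u, P) = -P/5
G = -155374/24935 (G = -6 + 5764/(-24935) = -6 + 5764*(-1/24935) = -6 - 5764/24935 = -155374/24935 ≈ -6.2312)
l = -33068/9 (l = 2 + (⅑)*(-33086) = 2 - 33086/9 = -33068/9 ≈ -3674.2)
(l - 29492)/((L(25, -19) + 14710)*(18164 + G) + q(115, -99)) = (-33068/9 - 29492)/((25² + 14710)*(18164 - 155374/24935) - ⅕*(-99)) = -298496/(9*((625 + 14710)*(452763966/24935) + 99/5)) = -298496/(9*(15335*(452763966/24935) + 99/5)) = -298496/(9*(1388627083722/4987 + 99/5)) = -298496/(9*6943135912323/24935) = -298496/9*24935/6943135912323 = -7442997760/62488223210907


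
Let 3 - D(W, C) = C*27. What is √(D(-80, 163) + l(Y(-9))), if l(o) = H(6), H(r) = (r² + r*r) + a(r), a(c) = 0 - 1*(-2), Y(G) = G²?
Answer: 2*I*√1081 ≈ 65.757*I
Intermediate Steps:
D(W, C) = 3 - 27*C (D(W, C) = 3 - C*27 = 3 - 27*C)
a(c) = 2 (a(c) = 0 + 2 = 2)
H(r) = 2 + 2*r² (H(r) = (r² + r*r) + 2 = (r² + r²) + 2 = 2*r² + 2 = 2 + 2*r²)
l(o) = 74 (l(o) = 2 + 2*6² = 2 + 2*36 = 2 + 72 = 74)
√(D(-80, 163) + l(Y(-9))) = √((3 - 27*163) + 74) = √((3 - 4401) + 74) = √(-4398 + 74) = √(-4324) = 2*I*√1081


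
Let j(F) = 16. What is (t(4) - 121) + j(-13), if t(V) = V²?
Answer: -89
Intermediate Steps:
(t(4) - 121) + j(-13) = (4² - 121) + 16 = (16 - 121) + 16 = -105 + 16 = -89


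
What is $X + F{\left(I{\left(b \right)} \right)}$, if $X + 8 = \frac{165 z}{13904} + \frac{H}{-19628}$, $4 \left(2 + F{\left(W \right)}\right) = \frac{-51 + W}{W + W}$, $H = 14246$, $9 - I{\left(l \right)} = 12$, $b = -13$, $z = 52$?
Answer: $- \frac{3046453}{387653} \approx -7.8587$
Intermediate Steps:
$I{\left(l \right)} = -3$ ($I{\left(l \right)} = 9 - 12 = -3$)
$F{\left(W \right)} = -2 + \frac{-51 + W}{8 W}$ ($F{\left(W \right)} = -2 + \frac{\left(-51 + W\right) \frac{1}{W + W}}{4} = -2 + \frac{\left(-51 + W\right) \frac{1}{2 W}}{4} = -2 + \frac{\frac{1}{2} \frac{1}{W} \left(-51 + W\right)}{4} = -2 + \frac{-51 + W}{8 W}$)
$X = - \frac{12573465}{1550612}$ ($X = -8 + \left(\frac{165 \cdot 52}{13904} + \frac{14246}{-19628}\right) = -8 + \left(8580 \cdot \frac{1}{13904} + 14246 \left(- \frac{1}{19628}\right)\right) = -8 + \left(\frac{195}{316} - \frac{7123}{9814}\right) = -8 - \frac{168569}{1550612} = - \frac{12573465}{1550612} \approx -8.1087$)
$X + F{\left(I{\left(b \right)} \right)} = - \frac{12573465}{1550612} + \frac{3 \left(-17 - -15\right)}{8 \left(-3\right)} = - \frac{12573465}{1550612} + \frac{3}{8} \left(- \frac{1}{3}\right) \left(-17 + 15\right) = - \frac{12573465}{1550612} + \frac{3}{8} \left(- \frac{1}{3}\right) \left(-2\right) = - \frac{12573465}{1550612} + \frac{1}{4} = - \frac{3046453}{387653}$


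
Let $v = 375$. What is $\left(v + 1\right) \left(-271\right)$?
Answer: $-101896$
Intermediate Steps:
$\left(v + 1\right) \left(-271\right) = \left(375 + 1\right) \left(-271\right) = 376 \left(-271\right) = -101896$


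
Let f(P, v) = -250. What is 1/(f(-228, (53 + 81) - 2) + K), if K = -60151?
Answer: -1/60401 ≈ -1.6556e-5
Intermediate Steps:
1/(f(-228, (53 + 81) - 2) + K) = 1/(-250 - 60151) = 1/(-60401) = -1/60401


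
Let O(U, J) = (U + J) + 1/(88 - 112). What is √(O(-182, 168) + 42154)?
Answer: √6068154/12 ≈ 205.28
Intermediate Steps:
O(U, J) = -1/24 + J + U (O(U, J) = (J + U) + 1/(-24) = (J + U) - 1/24 = -1/24 + J + U)
√(O(-182, 168) + 42154) = √((-1/24 + 168 - 182) + 42154) = √(-337/24 + 42154) = √(1011359/24) = √6068154/12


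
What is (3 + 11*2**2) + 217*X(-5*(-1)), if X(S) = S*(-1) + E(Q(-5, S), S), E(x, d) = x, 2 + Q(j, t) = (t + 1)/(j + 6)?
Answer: -170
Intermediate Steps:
Q(j, t) = -2 + (1 + t)/(6 + j) (Q(j, t) = -2 + (t + 1)/(j + 6) = -2 + (1 + t)/(6 + j))
X(S) = -1 (X(S) = S*(-1) + (-11 + S - 2*(-5))/(6 - 5) = -S + (-11 + S + 10)/1 = -S + 1*(-1 + S) = -S + (-1 + S) = -1)
(3 + 11*2**2) + 217*X(-5*(-1)) = (3 + 11*2**2) + 217*(-1) = (3 + 11*4) - 217 = (3 + 44) - 217 = 47 - 217 = -170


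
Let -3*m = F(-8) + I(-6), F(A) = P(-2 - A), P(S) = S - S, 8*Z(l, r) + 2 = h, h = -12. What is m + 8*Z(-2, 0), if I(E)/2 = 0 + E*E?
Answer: -38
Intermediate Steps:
Z(l, r) = -7/4 (Z(l, r) = -¼ + (⅛)*(-12) = -¼ - 3/2 = -7/4)
P(S) = 0
F(A) = 0
I(E) = 2*E² (I(E) = 2*(0 + E*E) = 2*(0 + E²) = 2*E²)
m = -24 (m = -(0 + 2*(-6)²)/3 = -(0 + 2*36)/3 = -(0 + 72)/3 = -⅓*72 = -24)
m + 8*Z(-2, 0) = -24 + 8*(-7/4) = -24 - 14 = -38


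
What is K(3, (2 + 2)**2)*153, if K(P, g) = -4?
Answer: -612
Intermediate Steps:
K(3, (2 + 2)**2)*153 = -4*153 = -612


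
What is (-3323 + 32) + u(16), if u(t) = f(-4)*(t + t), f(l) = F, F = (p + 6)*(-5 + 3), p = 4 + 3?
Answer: -4123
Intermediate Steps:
p = 7
F = -26 (F = (7 + 6)*(-5 + 3) = 13*(-2) = -26)
f(l) = -26
u(t) = -52*t (u(t) = -26*(t + t) = -52*t)
(-3323 + 32) + u(16) = (-3323 + 32) - 52*16 = -3291 - 832 = -4123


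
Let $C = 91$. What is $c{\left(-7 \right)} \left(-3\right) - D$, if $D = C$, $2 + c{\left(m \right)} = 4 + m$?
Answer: $-76$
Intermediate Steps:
$c{\left(m \right)} = 2 + m$ ($c{\left(m \right)} = -2 + \left(4 + m\right) = 2 + m$)
$D = 91$
$c{\left(-7 \right)} \left(-3\right) - D = \left(2 - 7\right) \left(-3\right) - 91 = \left(-5\right) \left(-3\right) - 91 = 15 - 91 = -76$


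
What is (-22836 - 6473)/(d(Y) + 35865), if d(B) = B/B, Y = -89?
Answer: -371/454 ≈ -0.81718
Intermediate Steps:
d(B) = 1
(-22836 - 6473)/(d(Y) + 35865) = (-22836 - 6473)/(1 + 35865) = -29309/35866 = -29309*1/35866 = -371/454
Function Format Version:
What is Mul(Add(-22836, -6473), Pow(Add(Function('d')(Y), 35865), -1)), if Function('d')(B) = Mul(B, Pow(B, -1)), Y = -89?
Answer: Rational(-371, 454) ≈ -0.81718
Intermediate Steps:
Function('d')(B) = 1
Mul(Add(-22836, -6473), Pow(Add(Function('d')(Y), 35865), -1)) = Mul(Add(-22836, -6473), Pow(Add(1, 35865), -1)) = Mul(-29309, Pow(35866, -1)) = Mul(-29309, Rational(1, 35866)) = Rational(-371, 454)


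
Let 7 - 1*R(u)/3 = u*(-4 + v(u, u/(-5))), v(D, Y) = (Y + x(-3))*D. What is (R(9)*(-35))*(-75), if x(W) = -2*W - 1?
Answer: -1702575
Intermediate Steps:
x(W) = -1 - 2*W
v(D, Y) = D*(5 + Y) (v(D, Y) = (Y + (-1 - 2*(-3)))*D = (Y + (-1 + 6))*D = (Y + 5)*D = (5 + Y)*D = D*(5 + Y))
R(u) = 21 - 3*u*(-4 + u*(5 - u/5)) (R(u) = 21 - 3*u*(-4 + u*(5 + u/(-5))) = 21 - 3*u*(-4 + u*(5 + u*(-1/5))) = 21 - 3*u*(-4 + u*(5 - u/5)))
(R(9)*(-35))*(-75) = ((21 + 12*9 + (3/5)*9**2*(-25 + 9))*(-35))*(-75) = ((21 + 108 + (3/5)*81*(-16))*(-35))*(-75) = ((21 + 108 - 3888/5)*(-35))*(-75) = -3243/5*(-35)*(-75) = 22701*(-75) = -1702575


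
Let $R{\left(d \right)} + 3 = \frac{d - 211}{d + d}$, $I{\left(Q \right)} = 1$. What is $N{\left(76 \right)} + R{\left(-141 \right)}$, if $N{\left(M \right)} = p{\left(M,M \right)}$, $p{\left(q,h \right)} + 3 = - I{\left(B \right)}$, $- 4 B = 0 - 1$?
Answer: $- \frac{811}{141} \approx -5.7518$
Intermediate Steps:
$B = \frac{1}{4}$ ($B = - \frac{0 - 1}{4} = \left(- \frac{1}{4}\right) \left(-1\right) = \frac{1}{4} \approx 0.25$)
$R{\left(d \right)} = -3 + \frac{-211 + d}{2 d}$ ($R{\left(d \right)} = -3 + \frac{d - 211}{d + d} = -3 + \frac{-211 + d}{2 d}$)
$p{\left(q,h \right)} = -4$ ($p{\left(q,h \right)} = -3 - 1 = -4$)
$N{\left(M \right)} = -4$
$N{\left(76 \right)} + R{\left(-141 \right)} = -4 + \frac{-211 - -705}{2 \left(-141\right)} = -4 + \frac{1}{2} \left(- \frac{1}{141}\right) \left(-211 + 705\right) = -4 + \frac{1}{2} \left(- \frac{1}{141}\right) 494 = -4 - \frac{247}{141} = - \frac{811}{141}$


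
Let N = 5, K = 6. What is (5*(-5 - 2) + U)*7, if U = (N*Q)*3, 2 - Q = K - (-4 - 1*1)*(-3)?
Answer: 910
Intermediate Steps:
Q = 11 (Q = 2 - (6 - (-4 - 1*1)*(-3)) = 2 - (6 - (-4 - 1)*(-3)) = 2 - (6 - (-5)*(-3)) = 2 - (6 - 1*15) = 2 - (6 - 15) = 2 - 1*(-9) = 2 + 9 = 11)
U = 165 (U = (5*11)*3 = 55*3 = 165)
(5*(-5 - 2) + U)*7 = (5*(-5 - 2) + 165)*7 = (5*(-7) + 165)*7 = (-35 + 165)*7 = 130*7 = 910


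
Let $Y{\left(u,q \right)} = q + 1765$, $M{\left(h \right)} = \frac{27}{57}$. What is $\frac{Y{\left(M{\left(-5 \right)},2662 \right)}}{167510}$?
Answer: $\frac{4427}{167510} \approx 0.026428$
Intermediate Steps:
$M{\left(h \right)} = \frac{9}{19}$ ($M{\left(h \right)} = 27 \cdot \frac{1}{57} = \frac{9}{19}$)
$Y{\left(u,q \right)} = 1765 + q$
$\frac{Y{\left(M{\left(-5 \right)},2662 \right)}}{167510} = \frac{1765 + 2662}{167510} = 4427 \cdot \frac{1}{167510} = \frac{4427}{167510}$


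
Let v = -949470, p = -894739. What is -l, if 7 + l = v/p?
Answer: 5313703/894739 ≈ 5.9388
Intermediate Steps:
l = -5313703/894739 (l = -7 - 949470/(-894739) = -7 - 949470*(-1/894739) = -7 + 949470/894739 = -5313703/894739 ≈ -5.9388)
-l = -1*(-5313703/894739) = 5313703/894739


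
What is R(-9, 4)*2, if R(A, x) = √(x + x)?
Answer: 4*√2 ≈ 5.6569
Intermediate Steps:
R(A, x) = √2*√x (R(A, x) = √(2*x) = √2*√x)
R(-9, 4)*2 = (√2*√4)*2 = (√2*2)*2 = (2*√2)*2 = 4*√2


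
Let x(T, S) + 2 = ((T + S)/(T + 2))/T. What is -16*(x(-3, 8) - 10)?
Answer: 496/3 ≈ 165.33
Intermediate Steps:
x(T, S) = -2 + (S + T)/(T*(2 + T)) (x(T, S) = -2 + ((T + S)/(T + 2))/T = -2 + ((S + T)/(2 + T))/T = -2 + (S + T)/(T*(2 + T)))
-16*(x(-3, 8) - 10) = -16*((8 - 3*(-3) - 2*(-3)²)/((-3)*(2 - 3)) - 10) = -16*(-⅓*(8 + 9 - 2*9)/(-1) - 10) = -16*(-⅓*(-1)*(8 + 9 - 18) - 10) = -16*(-⅓*(-1)*(-1) - 10) = -16*(-⅓ - 10) = -16*(-31/3) = 496/3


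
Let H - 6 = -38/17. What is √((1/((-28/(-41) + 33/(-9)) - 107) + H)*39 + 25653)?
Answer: 9*√4211441651858/114988 ≈ 160.62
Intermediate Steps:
H = 64/17 (H = 6 - 38/17 = 64/17 ≈ 3.7647)
√((1/((-28/(-41) + 33/(-9)) - 107) + H)*39 + 25653) = √((1/((-28/(-41) + 33/(-9)) - 107) + 64/17)*39 + 25653) = √((1/((-28*(-1/41) + 33*(-⅑)) - 107) + 64/17)*39 + 25653) = √((1/((28/41 - 11/3) - 107) + 64/17)*39 + 25653) = √((1/(-367/123 - 107) + 64/17)*39 + 25653) = √((1/(-13528/123) + 64/17)*39 + 25653) = √((-123/13528 + 64/17)*39 + 25653) = √((863701/229976)*39 + 25653) = √(33684339/229976 + 25653) = √(5933258667/229976) = 9*√4211441651858/114988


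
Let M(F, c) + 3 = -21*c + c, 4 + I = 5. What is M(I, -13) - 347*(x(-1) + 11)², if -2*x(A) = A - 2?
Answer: -215847/4 ≈ -53962.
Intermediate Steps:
x(A) = 1 - A/2 (x(A) = -(A - 2)/2 = -(-2 + A)/2 = 1 - A/2)
I = 1 (I = -4 + 5 = 1)
M(F, c) = -3 - 20*c (M(F, c) = -3 + (-21*c + c) = -3 - 20*c)
M(I, -13) - 347*(x(-1) + 11)² = (-3 - 20*(-13)) - 347*((1 - ½*(-1)) + 11)² = (-3 + 260) - 347*((1 + ½) + 11)² = 257 - 347*(3/2 + 11)² = 257 - 347*(25/2)² = 257 - 347*625/4 = 257 - 216875/4 = -215847/4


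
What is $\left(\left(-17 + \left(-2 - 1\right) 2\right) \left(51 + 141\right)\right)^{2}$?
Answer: $19501056$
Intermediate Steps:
$\left(\left(-17 + \left(-2 - 1\right) 2\right) \left(51 + 141\right)\right)^{2} = \left(\left(-17 - 6\right) 192\right)^{2} = \left(\left(-23\right) 192\right)^{2} = \left(-4416\right)^{2} = 19501056$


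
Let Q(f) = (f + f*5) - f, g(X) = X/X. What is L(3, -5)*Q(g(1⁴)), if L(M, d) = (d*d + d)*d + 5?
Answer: -475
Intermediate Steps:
L(M, d) = 5 + d*(d + d²) (L(M, d) = (d² + d)*d + 5 = (d + d²)*d + 5 = d*(d + d²) + 5 = 5 + d*(d + d²))
g(X) = 1
Q(f) = 5*f (Q(f) = (f + 5*f) - f = 6*f - f = 5*f)
L(3, -5)*Q(g(1⁴)) = (5 + (-5)² + (-5)³)*(5*1) = (5 + 25 - 125)*5 = -95*5 = -475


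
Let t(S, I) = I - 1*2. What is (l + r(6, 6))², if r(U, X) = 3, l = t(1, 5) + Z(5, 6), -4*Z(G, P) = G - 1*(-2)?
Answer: 289/16 ≈ 18.063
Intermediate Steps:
Z(G, P) = -½ - G/4 (Z(G, P) = -(G - 1*(-2))/4 = -(G + 2)/4 = -(2 + G)/4 = -½ - G/4)
t(S, I) = -2 + I (t(S, I) = I - 2 = -2 + I)
l = 5/4 (l = (-2 + 5) + (-½ - ¼*5) = 3 + (-½ - 5/4) = 3 - 7/4 = 5/4 ≈ 1.2500)
(l + r(6, 6))² = (5/4 + 3)² = (17/4)² = 289/16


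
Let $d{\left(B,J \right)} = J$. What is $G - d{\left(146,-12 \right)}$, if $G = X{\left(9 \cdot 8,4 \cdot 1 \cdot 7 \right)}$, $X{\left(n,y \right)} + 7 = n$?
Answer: $77$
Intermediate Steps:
$X{\left(n,y \right)} = -7 + n$
$G = 65$ ($G = -7 + 9 \cdot 8 = -7 + 72 = 65$)
$G - d{\left(146,-12 \right)} = 65 - -12 = 65 + 12 = 77$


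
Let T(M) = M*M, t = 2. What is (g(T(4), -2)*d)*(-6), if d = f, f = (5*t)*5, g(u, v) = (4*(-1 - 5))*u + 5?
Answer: 113700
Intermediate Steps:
T(M) = M²
g(u, v) = 5 - 24*u (g(u, v) = (4*(-6))*u + 5 = -24*u + 5 = 5 - 24*u)
f = 50 (f = (5*2)*5 = 10*5 = 50)
d = 50
(g(T(4), -2)*d)*(-6) = ((5 - 24*4²)*50)*(-6) = ((5 - 24*16)*50)*(-6) = ((5 - 384)*50)*(-6) = -379*50*(-6) = -18950*(-6) = 113700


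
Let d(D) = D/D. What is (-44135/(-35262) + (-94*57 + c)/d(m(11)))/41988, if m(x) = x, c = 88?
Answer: -185786605/1480580856 ≈ -0.12548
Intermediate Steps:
d(D) = 1
(-44135/(-35262) + (-94*57 + c)/d(m(11)))/41988 = (-44135/(-35262) + (-94*57 + 88)/1)/41988 = (-44135*(-1/35262) + (-5358 + 88)*1)*(1/41988) = (44135/35262 - 5270*1)*(1/41988) = (44135/35262 - 5270)*(1/41988) = -185786605/35262*1/41988 = -185786605/1480580856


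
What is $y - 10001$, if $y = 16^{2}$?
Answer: $-9745$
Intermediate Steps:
$y = 256$
$y - 10001 = 256 - 10001 = -9745$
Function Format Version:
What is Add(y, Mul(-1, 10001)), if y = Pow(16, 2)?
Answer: -9745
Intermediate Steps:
y = 256
Add(y, Mul(-1, 10001)) = Add(256, Mul(-1, 10001)) = Add(256, -10001) = -9745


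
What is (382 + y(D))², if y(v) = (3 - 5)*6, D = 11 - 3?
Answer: 136900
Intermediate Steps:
D = 8
y(v) = -12 (y(v) = -2*6 = -12)
(382 + y(D))² = (382 - 12)² = 370² = 136900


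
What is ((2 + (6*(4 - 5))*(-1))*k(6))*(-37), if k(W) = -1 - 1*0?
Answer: 296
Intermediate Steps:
k(W) = -1 (k(W) = -1 + 0 = -1)
((2 + (6*(4 - 5))*(-1))*k(6))*(-37) = ((2 + (6*(4 - 5))*(-1))*(-1))*(-37) = ((2 + (6*(-1))*(-1))*(-1))*(-37) = ((2 - 6*(-1))*(-1))*(-37) = ((2 + 6)*(-1))*(-37) = (8*(-1))*(-37) = -8*(-37) = 296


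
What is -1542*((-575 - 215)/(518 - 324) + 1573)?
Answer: -234670812/97 ≈ -2.4193e+6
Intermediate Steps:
-1542*((-575 - 215)/(518 - 324) + 1573) = -1542*(-790/194 + 1573) = -1542*(-790*1/194 + 1573) = -1542*(-395/97 + 1573) = -1542*152186/97 = -234670812/97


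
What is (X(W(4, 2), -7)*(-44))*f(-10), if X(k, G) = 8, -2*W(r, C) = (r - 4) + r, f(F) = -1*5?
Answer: 1760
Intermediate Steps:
f(F) = -5
W(r, C) = 2 - r (W(r, C) = -((r - 4) + r)/2 = -((-4 + r) + r)/2 = -(-4 + 2*r)/2 = 2 - r)
(X(W(4, 2), -7)*(-44))*f(-10) = (8*(-44))*(-5) = -352*(-5) = 1760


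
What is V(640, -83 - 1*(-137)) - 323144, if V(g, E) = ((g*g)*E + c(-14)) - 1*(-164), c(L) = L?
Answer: 21795406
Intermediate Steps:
V(g, E) = 150 + E*g² (V(g, E) = ((g*g)*E - 14) - 1*(-164) = (g²*E - 14) + 164 = (E*g² - 14) + 164 = (-14 + E*g²) + 164 = 150 + E*g²)
V(640, -83 - 1*(-137)) - 323144 = (150 + (-83 - 1*(-137))*640²) - 323144 = (150 + (-83 + 137)*409600) - 323144 = (150 + 54*409600) - 323144 = (150 + 22118400) - 323144 = 22118550 - 323144 = 21795406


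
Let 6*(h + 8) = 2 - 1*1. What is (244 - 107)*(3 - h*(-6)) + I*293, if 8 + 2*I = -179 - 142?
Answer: -108453/2 ≈ -54227.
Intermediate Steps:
h = -47/6 (h = -8 + (2 - 1*1)/6 = -8 + (2 - 1)/6 = -8 + (1/6)*1 = -8 + 1/6 = -47/6 ≈ -7.8333)
I = -329/2 (I = -4 + (-179 - 142)/2 = -4 + (1/2)*(-321) = -4 - 321/2 = -329/2 ≈ -164.50)
(244 - 107)*(3 - h*(-6)) + I*293 = (244 - 107)*(3 - 1*(-47/6)*(-6)) - 329/2*293 = 137*(3 + (47/6)*(-6)) - 96397/2 = 137*(3 - 47) - 96397/2 = 137*(-44) - 96397/2 = -6028 - 96397/2 = -108453/2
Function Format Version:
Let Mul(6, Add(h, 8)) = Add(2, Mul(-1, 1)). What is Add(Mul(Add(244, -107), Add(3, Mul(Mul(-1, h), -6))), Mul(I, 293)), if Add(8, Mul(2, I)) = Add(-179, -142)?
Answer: Rational(-108453, 2) ≈ -54227.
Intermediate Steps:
h = Rational(-47, 6) (h = Add(-8, Mul(Rational(1, 6), Add(2, Mul(-1, 1)))) = Add(-8, Mul(Rational(1, 6), Add(2, -1))) = Add(-8, Mul(Rational(1, 6), 1)) = Add(-8, Rational(1, 6)) = Rational(-47, 6) ≈ -7.8333)
I = Rational(-329, 2) (I = Add(-4, Mul(Rational(1, 2), Add(-179, -142))) = Add(-4, Mul(Rational(1, 2), -321)) = Add(-4, Rational(-321, 2)) = Rational(-329, 2) ≈ -164.50)
Add(Mul(Add(244, -107), Add(3, Mul(Mul(-1, h), -6))), Mul(I, 293)) = Add(Mul(Add(244, -107), Add(3, Mul(Mul(-1, Rational(-47, 6)), -6))), Mul(Rational(-329, 2), 293)) = Add(Mul(137, Add(3, Mul(Rational(47, 6), -6))), Rational(-96397, 2)) = Add(Mul(137, Add(3, -47)), Rational(-96397, 2)) = Add(Mul(137, -44), Rational(-96397, 2)) = Add(-6028, Rational(-96397, 2)) = Rational(-108453, 2)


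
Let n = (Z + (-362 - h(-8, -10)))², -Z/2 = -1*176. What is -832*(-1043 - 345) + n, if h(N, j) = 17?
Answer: 1155545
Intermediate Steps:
Z = 352 (Z = -(-2)*176 = -2*(-176) = 352)
n = 729 (n = (352 + (-362 - 1*17))² = (352 + (-362 - 17))² = (352 - 379)² = (-27)² = 729)
-832*(-1043 - 345) + n = -832*(-1043 - 345) + 729 = -832*(-1388) + 729 = 1154816 + 729 = 1155545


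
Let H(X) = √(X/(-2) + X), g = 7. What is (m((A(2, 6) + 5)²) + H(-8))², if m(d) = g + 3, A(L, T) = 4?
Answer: 96 + 40*I ≈ 96.0 + 40.0*I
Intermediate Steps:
m(d) = 10 (m(d) = 7 + 3 = 10)
H(X) = √2*√X/2 (H(X) = √(X*(-½) + X) = √(-X/2 + X) = √(X/2) = √2*√X/2)
(m((A(2, 6) + 5)²) + H(-8))² = (10 + √2*√(-8)/2)² = (10 + √2*(2*I*√2)/2)² = (10 + 2*I)²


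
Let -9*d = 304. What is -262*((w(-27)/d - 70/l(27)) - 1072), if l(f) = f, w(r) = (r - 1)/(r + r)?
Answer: 577735021/2052 ≈ 2.8155e+5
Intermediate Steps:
d = -304/9 (d = -⅑*304 = -304/9 ≈ -33.778)
w(r) = (-1 + r)/(2*r) (w(r) = (-1 + r)/((2*r)) = (-1 + r)*(1/(2*r)) = (-1 + r)/(2*r))
-262*((w(-27)/d - 70/l(27)) - 1072) = -262*((((½)*(-1 - 27)/(-27))/(-304/9) - 70/27) - 1072) = -262*((((½)*(-1/27)*(-28))*(-9/304) - 70*1/27) - 1072) = -262*(((14/27)*(-9/304) - 70/27) - 1072) = -262*((-7/456 - 70/27) - 1072) = -262*(-10703/4104 - 1072) = -262*(-4410191/4104) = 577735021/2052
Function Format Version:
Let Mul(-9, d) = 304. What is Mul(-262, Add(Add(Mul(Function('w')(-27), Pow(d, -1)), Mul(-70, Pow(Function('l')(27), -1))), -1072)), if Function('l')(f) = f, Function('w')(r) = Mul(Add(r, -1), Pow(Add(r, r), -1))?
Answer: Rational(577735021, 2052) ≈ 2.8155e+5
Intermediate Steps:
d = Rational(-304, 9) (d = Mul(Rational(-1, 9), 304) = Rational(-304, 9) ≈ -33.778)
Function('w')(r) = Mul(Rational(1, 2), Pow(r, -1), Add(-1, r)) (Function('w')(r) = Mul(Add(-1, r), Pow(Mul(2, r), -1)) = Mul(Add(-1, r), Mul(Rational(1, 2), Pow(r, -1))) = Mul(Rational(1, 2), Pow(r, -1), Add(-1, r)))
Mul(-262, Add(Add(Mul(Function('w')(-27), Pow(d, -1)), Mul(-70, Pow(Function('l')(27), -1))), -1072)) = Mul(-262, Add(Add(Mul(Mul(Rational(1, 2), Pow(-27, -1), Add(-1, -27)), Pow(Rational(-304, 9), -1)), Mul(-70, Pow(27, -1))), -1072)) = Mul(-262, Add(Add(Mul(Mul(Rational(1, 2), Rational(-1, 27), -28), Rational(-9, 304)), Mul(-70, Rational(1, 27))), -1072)) = Mul(-262, Add(Add(Mul(Rational(14, 27), Rational(-9, 304)), Rational(-70, 27)), -1072)) = Mul(-262, Add(Add(Rational(-7, 456), Rational(-70, 27)), -1072)) = Mul(-262, Add(Rational(-10703, 4104), -1072)) = Mul(-262, Rational(-4410191, 4104)) = Rational(577735021, 2052)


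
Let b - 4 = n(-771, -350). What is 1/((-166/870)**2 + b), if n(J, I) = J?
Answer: -189225/145128686 ≈ -0.0013038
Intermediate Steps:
b = -767 (b = 4 - 771 = -767)
1/((-166/870)**2 + b) = 1/((-166/870)**2 - 767) = 1/((-166*1/870)**2 - 767) = 1/((-83/435)**2 - 767) = 1/(6889/189225 - 767) = 1/(-145128686/189225) = -189225/145128686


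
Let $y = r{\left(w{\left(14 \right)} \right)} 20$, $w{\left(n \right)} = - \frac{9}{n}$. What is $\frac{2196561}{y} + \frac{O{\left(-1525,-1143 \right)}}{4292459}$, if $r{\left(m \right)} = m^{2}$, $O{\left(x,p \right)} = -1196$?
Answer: $\frac{154001251052357}{579481965} \approx 2.6576 \cdot 10^{5}$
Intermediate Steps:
$y = \frac{405}{49}$ ($y = \left(- \frac{9}{14}\right)^{2} \cdot 20 = \frac{81}{196} \cdot 20 = \frac{405}{49} \approx 8.2653$)
$\frac{2196561}{y} + \frac{O{\left(-1525,-1143 \right)}}{4292459} = \frac{2196561}{\frac{405}{49}} - \frac{1196}{4292459} = 2196561 \cdot \frac{49}{405} - \frac{1196}{4292459} = \frac{35877163}{135} - \frac{1196}{4292459} = \frac{154001251052357}{579481965}$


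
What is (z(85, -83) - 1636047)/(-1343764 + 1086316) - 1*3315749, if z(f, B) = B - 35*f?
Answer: -853631309447/257448 ≈ -3.3157e+6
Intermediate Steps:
(z(85, -83) - 1636047)/(-1343764 + 1086316) - 1*3315749 = ((-83 - 35*85) - 1636047)/(-1343764 + 1086316) - 1*3315749 = ((-83 - 2975) - 1636047)/(-257448) - 3315749 = (-3058 - 1636047)*(-1/257448) - 3315749 = -1639105*(-1/257448) - 3315749 = 1639105/257448 - 3315749 = -853631309447/257448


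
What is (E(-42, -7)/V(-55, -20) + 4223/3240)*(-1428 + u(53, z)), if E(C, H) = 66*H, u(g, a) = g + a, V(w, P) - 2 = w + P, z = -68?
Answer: -868281479/78840 ≈ -11013.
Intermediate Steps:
V(w, P) = 2 + P + w (V(w, P) = 2 + (w + P) = 2 + (P + w) = 2 + P + w)
u(g, a) = a + g
(E(-42, -7)/V(-55, -20) + 4223/3240)*(-1428 + u(53, z)) = ((66*(-7))/(2 - 20 - 55) + 4223/3240)*(-1428 + (-68 + 53)) = (-462/(-73) + 4223*(1/3240))*(-1428 - 15) = (-462*(-1/73) + 4223/3240)*(-1443) = (462/73 + 4223/3240)*(-1443) = (1805159/236520)*(-1443) = -868281479/78840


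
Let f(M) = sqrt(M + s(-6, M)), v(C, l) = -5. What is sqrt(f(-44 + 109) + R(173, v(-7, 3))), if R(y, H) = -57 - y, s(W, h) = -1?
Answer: I*sqrt(222) ≈ 14.9*I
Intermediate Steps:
f(M) = sqrt(-1 + M) (f(M) = sqrt(M - 1) = sqrt(-1 + M))
sqrt(f(-44 + 109) + R(173, v(-7, 3))) = sqrt(sqrt(-1 + (-44 + 109)) + (-57 - 1*173)) = sqrt(sqrt(-1 + 65) + (-57 - 173)) = sqrt(sqrt(64) - 230) = sqrt(8 - 230) = sqrt(-222) = I*sqrt(222)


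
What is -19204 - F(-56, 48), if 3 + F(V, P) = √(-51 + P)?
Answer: -19201 - I*√3 ≈ -19201.0 - 1.732*I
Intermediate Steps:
F(V, P) = -3 + √(-51 + P)
-19204 - F(-56, 48) = -19204 - (-3 + √(-51 + 48)) = -19204 - (-3 + √(-3)) = -19204 - (-3 + I*√3) = -19204 + (3 - I*√3) = -19201 - I*√3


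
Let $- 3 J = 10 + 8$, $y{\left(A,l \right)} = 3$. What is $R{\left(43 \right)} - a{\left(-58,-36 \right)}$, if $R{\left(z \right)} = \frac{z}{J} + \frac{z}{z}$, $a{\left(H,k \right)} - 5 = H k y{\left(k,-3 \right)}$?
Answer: $- \frac{37651}{6} \approx -6275.2$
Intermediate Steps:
$J = -6$ ($J = - \frac{10 + 8}{3} = \left(- \frac{1}{3}\right) 18 = -6$)
$a{\left(H,k \right)} = 5 + 3 H k$ ($a{\left(H,k \right)} = 5 + H k 3 = 5 + 3 H k$)
$R{\left(z \right)} = 1 - \frac{z}{6}$ ($R{\left(z \right)} = \frac{z}{-6} + \frac{z}{z} = z \left(- \frac{1}{6}\right) + 1 = - \frac{z}{6} + 1 = 1 - \frac{z}{6}$)
$R{\left(43 \right)} - a{\left(-58,-36 \right)} = \left(1 - \frac{43}{6}\right) - \left(5 + 3 \left(-58\right) \left(-36\right)\right) = \left(1 - \frac{43}{6}\right) - \left(5 + 6264\right) = - \frac{37}{6} - 6269 = - \frac{37651}{6}$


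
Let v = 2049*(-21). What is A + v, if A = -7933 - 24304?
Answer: -75266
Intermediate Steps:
v = -43029
A = -32237
A + v = -32237 - 43029 = -75266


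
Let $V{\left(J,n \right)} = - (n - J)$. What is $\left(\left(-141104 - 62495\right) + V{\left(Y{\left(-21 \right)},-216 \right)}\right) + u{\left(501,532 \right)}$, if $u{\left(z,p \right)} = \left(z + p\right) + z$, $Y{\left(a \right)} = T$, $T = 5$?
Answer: $-201844$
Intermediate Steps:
$Y{\left(a \right)} = 5$
$V{\left(J,n \right)} = J - n$
$u{\left(z,p \right)} = p + 2 z$ ($u{\left(z,p \right)} = \left(p + z\right) + z = p + 2 z$)
$\left(\left(-141104 - 62495\right) + V{\left(Y{\left(-21 \right)},-216 \right)}\right) + u{\left(501,532 \right)} = \left(\left(-141104 - 62495\right) + \left(5 - -216\right)\right) + \left(532 + 2 \cdot 501\right) = \left(-203599 + \left(5 + 216\right)\right) + \left(532 + 1002\right) = \left(-203599 + 221\right) + 1534 = -203378 + 1534 = -201844$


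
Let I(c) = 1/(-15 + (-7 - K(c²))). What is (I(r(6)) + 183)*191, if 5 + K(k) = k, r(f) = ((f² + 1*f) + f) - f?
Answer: 62251102/1781 ≈ 34953.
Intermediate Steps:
r(f) = f + f² (r(f) = ((f² + f) + f) - f = ((f + f²) + f) - f = (f² + 2*f) - f = f + f²)
K(k) = -5 + k
I(c) = 1/(-17 - c²) (I(c) = 1/(-15 + (-7 - (-5 + c²))) = 1/(-15 + (-7 + (5 - c²))) = 1/(-15 + (-2 - c²)) = 1/(-17 - c²))
(I(r(6)) + 183)*191 = (-1/(17 + (6*(1 + 6))²) + 183)*191 = (-1/(17 + (6*7)²) + 183)*191 = (-1/(17 + 42²) + 183)*191 = (-1/(17 + 1764) + 183)*191 = (-1/1781 + 183)*191 = (325922/1781)*191 = 62251102/1781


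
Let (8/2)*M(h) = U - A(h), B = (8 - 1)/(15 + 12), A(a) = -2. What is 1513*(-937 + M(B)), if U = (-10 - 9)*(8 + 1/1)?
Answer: -5926421/4 ≈ -1.4816e+6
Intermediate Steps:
U = -171 (U = -19*(8 + 1) = -19*9 = -171)
B = 7/27 ≈ 0.25926
M(h) = -169/4 (M(h) = (-171 - 1*(-2))/4 = (-171 + 2)/4 = (1/4)*(-169) = -169/4)
1513*(-937 + M(B)) = 1513*(-937 - 169/4) = 1513*(-3917/4) = -5926421/4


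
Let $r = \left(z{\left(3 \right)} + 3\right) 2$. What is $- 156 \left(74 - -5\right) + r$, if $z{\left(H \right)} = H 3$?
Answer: $-12300$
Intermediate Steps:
$z{\left(H \right)} = 3 H$
$r = 24$ ($r = \left(3 \cdot 3 + 3\right) 2 = \left(9 + 3\right) 2 = 12 \cdot 2 = 24$)
$- 156 \left(74 - -5\right) + r = - 156 \left(74 - -5\right) + 24 = - 156 \left(74 + 5\right) + 24 = \left(-156\right) 79 + 24 = -12324 + 24 = -12300$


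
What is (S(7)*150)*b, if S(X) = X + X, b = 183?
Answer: 384300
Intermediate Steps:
S(X) = 2*X
(S(7)*150)*b = ((2*7)*150)*183 = (14*150)*183 = 2100*183 = 384300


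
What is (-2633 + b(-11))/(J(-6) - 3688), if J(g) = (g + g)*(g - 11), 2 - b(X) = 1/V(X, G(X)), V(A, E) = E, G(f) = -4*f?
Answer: 8905/11792 ≈ 0.75517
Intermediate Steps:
b(X) = 2 + 1/(4*X) (b(X) = 2 - 1/((-4*X)) = 2 - (-1)/(4*X) = 2 + 1/(4*X))
J(g) = 2*g*(-11 + g) (J(g) = (2*g)*(-11 + g) = 2*g*(-11 + g))
(-2633 + b(-11))/(J(-6) - 3688) = (-2633 + (2 + (1/4)/(-11)))/(2*(-6)*(-11 - 6) - 3688) = (-2633 + (2 + (1/4)*(-1/11)))/(2*(-6)*(-17) - 3688) = (-2633 + (2 - 1/44))/(204 - 3688) = (-2633 + 87/44)/(-3484) = -115765/44*(-1/3484) = 8905/11792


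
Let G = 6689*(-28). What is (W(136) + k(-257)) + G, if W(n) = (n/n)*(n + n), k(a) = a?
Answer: -187277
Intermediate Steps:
W(n) = 2*n (W(n) = 1*(2*n) = 2*n)
G = -187292
(W(136) + k(-257)) + G = (2*136 - 257) - 187292 = (272 - 257) - 187292 = 15 - 187292 = -187277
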